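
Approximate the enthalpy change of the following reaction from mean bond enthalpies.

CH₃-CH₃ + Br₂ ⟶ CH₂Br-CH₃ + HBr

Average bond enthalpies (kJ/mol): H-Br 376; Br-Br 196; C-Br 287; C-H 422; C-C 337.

ΔH ≈ −45 kJ

Bonds broken (reactants):
  Br-Br: 1 × 196 = 196
  C-C: 1 × 337 = 337
  C-H: 6 × 422 = 2532
  Σ(broken) = 3065 kJ
Bonds formed (products):
  C-Br: 1 × 287 = 287
  C-C: 1 × 337 = 337
  C-H: 5 × 422 = 2110
  H-Br: 1 × 376 = 376
  Σ(formed) = 3110 kJ
ΔH = Σ(broken) − Σ(formed) = 3065 − 3110 = −45 kJ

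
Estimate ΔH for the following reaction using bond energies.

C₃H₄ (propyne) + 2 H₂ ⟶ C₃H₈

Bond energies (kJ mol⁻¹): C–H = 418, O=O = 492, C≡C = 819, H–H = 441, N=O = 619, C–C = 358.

Bonds broken (reactants):
  C≡C: 1 × 819 = 819
  C–C: 1 × 358 = 358
  C–H: 4 × 418 = 1672
  H–H: 2 × 441 = 882
  Σ(broken) = 3731 kJ
Bonds formed (products):
  C–C: 2 × 358 = 716
  C–H: 8 × 418 = 3344
  Σ(formed) = 4060 kJ
ΔH = Σ(broken) − Σ(formed) = 3731 − 4060 = −329 kJ

ΔH ≈ −329 kJ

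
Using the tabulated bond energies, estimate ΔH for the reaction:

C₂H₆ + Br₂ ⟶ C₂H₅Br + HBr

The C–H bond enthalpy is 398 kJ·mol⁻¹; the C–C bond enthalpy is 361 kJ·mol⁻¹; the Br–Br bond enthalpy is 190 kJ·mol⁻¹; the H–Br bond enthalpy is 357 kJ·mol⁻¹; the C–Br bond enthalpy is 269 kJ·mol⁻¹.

Bonds broken (reactants):
  Br–Br: 1 × 190 = 190
  C–C: 1 × 361 = 361
  C–H: 6 × 398 = 2388
  Σ(broken) = 2939 kJ
Bonds formed (products):
  C–Br: 1 × 269 = 269
  C–C: 1 × 361 = 361
  C–H: 5 × 398 = 1990
  H–Br: 1 × 357 = 357
  Σ(formed) = 2977 kJ
ΔH = Σ(broken) − Σ(formed) = 2939 − 2977 = −38 kJ

ΔH ≈ −38 kJ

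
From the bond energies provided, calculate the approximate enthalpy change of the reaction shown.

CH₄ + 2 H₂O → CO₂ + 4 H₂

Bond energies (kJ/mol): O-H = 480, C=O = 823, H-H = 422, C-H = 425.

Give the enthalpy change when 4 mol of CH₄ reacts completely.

ΔH = +1144 kJ

Bonds broken (reactants):
  C-H: 4 × 425 = 1700
  O-H: 4 × 480 = 1920
  Σ(broken) = 3620 kJ
Bonds formed (products):
  C=O: 2 × 823 = 1646
  H-H: 4 × 422 = 1688
  Σ(formed) = 3334 kJ
ΔH = Σ(broken) − Σ(formed) = 3620 − 3334 = +286 kJ
For 4× the reaction as written: 4 × (+286) = +1144 kJ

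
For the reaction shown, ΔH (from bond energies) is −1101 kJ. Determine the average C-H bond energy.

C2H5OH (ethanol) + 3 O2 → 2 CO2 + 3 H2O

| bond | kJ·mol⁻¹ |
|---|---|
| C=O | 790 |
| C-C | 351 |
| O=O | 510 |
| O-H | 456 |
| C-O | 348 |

Let D be the C-H bond energy.
Σ(broken) = 1×351 + 5×D + 1×348 + 1×456 + 3×510 = 2685 + 5D
Σ(formed) = 4×790 + 6×456 = 5896
ΔH = Σ(broken) − Σ(formed) = (2685 + 5D) − (5896) = −3211 + 5D
Setting this equal to −1101 kJ gives 5D = 2110, so D = 422 kJ/mol.

D(C-H) ≈ 422 kJ/mol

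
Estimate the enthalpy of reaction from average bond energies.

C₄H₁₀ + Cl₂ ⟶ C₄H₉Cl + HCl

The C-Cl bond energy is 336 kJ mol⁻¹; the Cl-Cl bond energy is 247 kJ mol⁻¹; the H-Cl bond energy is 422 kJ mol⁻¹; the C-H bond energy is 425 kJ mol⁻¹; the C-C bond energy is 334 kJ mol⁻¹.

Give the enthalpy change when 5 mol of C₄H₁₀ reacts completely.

ΔH = −430 kJ

Bonds broken (reactants):
  C-C: 3 × 334 = 1002
  C-H: 10 × 425 = 4250
  Cl-Cl: 1 × 247 = 247
  Σ(broken) = 5499 kJ
Bonds formed (products):
  C-C: 3 × 334 = 1002
  C-Cl: 1 × 336 = 336
  C-H: 9 × 425 = 3825
  H-Cl: 1 × 422 = 422
  Σ(formed) = 5585 kJ
ΔH = Σ(broken) − Σ(formed) = 5499 − 5585 = −86 kJ
For 5× the reaction as written: 5 × (−86) = −430 kJ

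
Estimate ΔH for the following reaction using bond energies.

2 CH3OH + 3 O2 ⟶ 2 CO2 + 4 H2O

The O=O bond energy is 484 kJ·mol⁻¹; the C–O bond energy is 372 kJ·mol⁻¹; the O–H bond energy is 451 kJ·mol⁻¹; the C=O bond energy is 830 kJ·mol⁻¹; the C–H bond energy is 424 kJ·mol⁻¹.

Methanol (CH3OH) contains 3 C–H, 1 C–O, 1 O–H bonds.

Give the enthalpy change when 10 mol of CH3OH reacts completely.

Bonds broken (reactants):
  C–H: 6 × 424 = 2544
  C–O: 2 × 372 = 744
  O–H: 2 × 451 = 902
  O=O: 3 × 484 = 1452
  Σ(broken) = 5642 kJ
Bonds formed (products):
  C=O: 4 × 830 = 3320
  O–H: 8 × 451 = 3608
  Σ(formed) = 6928 kJ
ΔH = Σ(broken) − Σ(formed) = 5642 − 6928 = −1286 kJ
For 5× the reaction as written: 5 × (−1286) = −6430 kJ

ΔH = −6430 kJ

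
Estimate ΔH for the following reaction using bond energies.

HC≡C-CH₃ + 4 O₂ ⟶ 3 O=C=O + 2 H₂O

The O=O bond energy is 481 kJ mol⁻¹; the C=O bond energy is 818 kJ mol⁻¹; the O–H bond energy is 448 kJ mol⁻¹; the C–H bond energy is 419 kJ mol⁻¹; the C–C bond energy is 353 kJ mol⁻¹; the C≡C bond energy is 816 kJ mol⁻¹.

ΔH ≈ −1931 kJ

Bonds broken (reactants):
  C≡C: 1 × 816 = 816
  C–C: 1 × 353 = 353
  C–H: 4 × 419 = 1676
  O=O: 4 × 481 = 1924
  Σ(broken) = 4769 kJ
Bonds formed (products):
  C=O: 6 × 818 = 4908
  O–H: 4 × 448 = 1792
  Σ(formed) = 6700 kJ
ΔH = Σ(broken) − Σ(formed) = 4769 − 6700 = −1931 kJ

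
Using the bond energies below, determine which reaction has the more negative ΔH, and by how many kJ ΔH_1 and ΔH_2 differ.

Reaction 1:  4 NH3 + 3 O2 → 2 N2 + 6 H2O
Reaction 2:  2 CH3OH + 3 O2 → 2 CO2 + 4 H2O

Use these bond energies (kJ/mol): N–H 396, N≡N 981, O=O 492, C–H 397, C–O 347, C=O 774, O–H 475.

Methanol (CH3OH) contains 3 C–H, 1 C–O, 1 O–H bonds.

Reaction 1, by 40 kJ

Reaction 1:
  Bonds broken (reactants):
    N–H: 12 × 396 = 4752
    O=O: 3 × 492 = 1476
    Σ(broken) = 6228 kJ
  Bonds formed (products):
    N≡N: 2 × 981 = 1962
    O–H: 12 × 475 = 5700
    Σ(formed) = 7662 kJ
  ΔH_1 = 6228 − 7662 = −1434 kJ
Reaction 2:
  Bonds broken (reactants):
    C–H: 6 × 397 = 2382
    C–O: 2 × 347 = 694
    O–H: 2 × 475 = 950
    O=O: 3 × 492 = 1476
    Σ(broken) = 5502 kJ
  Bonds formed (products):
    C=O: 4 × 774 = 3096
    O–H: 8 × 475 = 3800
    Σ(formed) = 6896 kJ
  ΔH_2 = 5502 − 6896 = −1394 kJ
ΔH_1 − ΔH_2 = −40 kJ, so reaction 1 has the more negative ΔH; |ΔH_1 − ΔH_2| = 40 kJ.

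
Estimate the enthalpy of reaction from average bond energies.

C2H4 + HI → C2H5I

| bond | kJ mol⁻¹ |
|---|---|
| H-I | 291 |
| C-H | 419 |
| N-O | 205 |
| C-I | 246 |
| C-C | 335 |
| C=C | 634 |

Bonds broken (reactants):
  C-H: 4 × 419 = 1676
  C=C: 1 × 634 = 634
  H-I: 1 × 291 = 291
  Σ(broken) = 2601 kJ
Bonds formed (products):
  C-C: 1 × 335 = 335
  C-H: 5 × 419 = 2095
  C-I: 1 × 246 = 246
  Σ(formed) = 2676 kJ
ΔH = Σ(broken) − Σ(formed) = 2601 − 2676 = −75 kJ

ΔH ≈ −75 kJ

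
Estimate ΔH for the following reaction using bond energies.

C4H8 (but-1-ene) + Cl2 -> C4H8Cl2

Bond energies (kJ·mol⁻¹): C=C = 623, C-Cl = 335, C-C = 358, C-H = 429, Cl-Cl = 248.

Bonds broken (reactants):
  C-C: 2 × 358 = 716
  C-H: 8 × 429 = 3432
  C=C: 1 × 623 = 623
  Cl-Cl: 1 × 248 = 248
  Σ(broken) = 5019 kJ
Bonds formed (products):
  C-C: 3 × 358 = 1074
  C-Cl: 2 × 335 = 670
  C-H: 8 × 429 = 3432
  Σ(formed) = 5176 kJ
ΔH = Σ(broken) − Σ(formed) = 5019 − 5176 = −157 kJ

ΔH ≈ −157 kJ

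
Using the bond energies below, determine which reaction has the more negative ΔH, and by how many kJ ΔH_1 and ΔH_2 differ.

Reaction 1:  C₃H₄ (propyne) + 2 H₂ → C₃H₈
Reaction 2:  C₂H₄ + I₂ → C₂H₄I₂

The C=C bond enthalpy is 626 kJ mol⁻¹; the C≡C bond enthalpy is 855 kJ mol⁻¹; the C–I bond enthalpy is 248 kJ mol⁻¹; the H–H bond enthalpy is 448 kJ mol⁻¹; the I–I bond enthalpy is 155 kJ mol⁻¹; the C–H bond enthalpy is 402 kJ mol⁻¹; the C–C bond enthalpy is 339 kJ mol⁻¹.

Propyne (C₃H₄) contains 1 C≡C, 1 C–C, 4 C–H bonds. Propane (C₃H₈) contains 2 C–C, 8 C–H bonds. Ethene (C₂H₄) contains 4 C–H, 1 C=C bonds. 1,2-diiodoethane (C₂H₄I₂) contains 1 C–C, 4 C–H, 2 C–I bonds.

Reaction 1, by 142 kJ

Reaction 1:
  Bonds broken (reactants):
    C≡C: 1 × 855 = 855
    C–C: 1 × 339 = 339
    C–H: 4 × 402 = 1608
    H–H: 2 × 448 = 896
    Σ(broken) = 3698 kJ
  Bonds formed (products):
    C–C: 2 × 339 = 678
    C–H: 8 × 402 = 3216
    Σ(formed) = 3894 kJ
  ΔH_1 = 3698 − 3894 = −196 kJ
Reaction 2:
  Bonds broken (reactants):
    C–H: 4 × 402 = 1608
    C=C: 1 × 626 = 626
    I–I: 1 × 155 = 155
    Σ(broken) = 2389 kJ
  Bonds formed (products):
    C–C: 1 × 339 = 339
    C–H: 4 × 402 = 1608
    C–I: 2 × 248 = 496
    Σ(formed) = 2443 kJ
  ΔH_2 = 2389 − 2443 = −54 kJ
ΔH_1 − ΔH_2 = −142 kJ, so reaction 1 has the more negative ΔH; |ΔH_1 − ΔH_2| = 142 kJ.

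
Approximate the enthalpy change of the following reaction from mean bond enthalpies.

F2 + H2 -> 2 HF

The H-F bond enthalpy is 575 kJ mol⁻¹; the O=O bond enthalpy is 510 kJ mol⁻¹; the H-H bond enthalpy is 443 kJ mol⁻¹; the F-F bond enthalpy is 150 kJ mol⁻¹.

Bonds broken (reactants):
  F-F: 1 × 150 = 150
  H-H: 1 × 443 = 443
  Σ(broken) = 593 kJ
Bonds formed (products):
  H-F: 2 × 575 = 1150
  Σ(formed) = 1150 kJ
ΔH = Σ(broken) − Σ(formed) = 593 − 1150 = −557 kJ

ΔH ≈ −557 kJ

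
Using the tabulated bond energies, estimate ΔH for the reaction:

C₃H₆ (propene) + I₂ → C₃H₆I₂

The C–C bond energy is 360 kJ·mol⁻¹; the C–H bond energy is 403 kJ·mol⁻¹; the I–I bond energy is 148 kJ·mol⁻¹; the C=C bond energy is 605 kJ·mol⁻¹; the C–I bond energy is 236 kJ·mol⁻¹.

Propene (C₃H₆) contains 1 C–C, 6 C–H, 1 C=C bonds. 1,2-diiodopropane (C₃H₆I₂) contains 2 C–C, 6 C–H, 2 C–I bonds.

Bonds broken (reactants):
  C–C: 1 × 360 = 360
  C–H: 6 × 403 = 2418
  C=C: 1 × 605 = 605
  I–I: 1 × 148 = 148
  Σ(broken) = 3531 kJ
Bonds formed (products):
  C–C: 2 × 360 = 720
  C–H: 6 × 403 = 2418
  C–I: 2 × 236 = 472
  Σ(formed) = 3610 kJ
ΔH = Σ(broken) − Σ(formed) = 3531 − 3610 = −79 kJ

ΔH ≈ −79 kJ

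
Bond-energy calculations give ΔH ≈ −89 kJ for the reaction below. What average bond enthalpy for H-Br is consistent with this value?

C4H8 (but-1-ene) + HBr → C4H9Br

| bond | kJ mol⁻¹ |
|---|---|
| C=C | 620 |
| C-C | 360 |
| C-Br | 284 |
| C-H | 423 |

Let D be the H-Br bond energy.
Σ(broken) = 2×360 + 8×423 + 1×620 + 1×D = 4724 + D
Σ(formed) = 1×284 + 3×360 + 9×423 = 5171
ΔH = Σ(broken) − Σ(formed) = (4724 + D) − (5171) = −447 + D
Setting this equal to −89 kJ gives D = 358 kJ/mol.

D(H-Br) ≈ 358 kJ/mol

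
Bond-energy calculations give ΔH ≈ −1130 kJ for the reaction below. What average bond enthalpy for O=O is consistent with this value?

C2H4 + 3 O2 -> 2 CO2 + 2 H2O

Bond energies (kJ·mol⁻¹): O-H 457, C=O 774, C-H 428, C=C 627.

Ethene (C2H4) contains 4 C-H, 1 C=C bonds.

Let D be the O=O bond energy.
Σ(broken) = 4×428 + 1×627 + 3×D = 2339 + 3D
Σ(formed) = 4×774 + 4×457 = 4924
ΔH = Σ(broken) − Σ(formed) = (2339 + 3D) − (4924) = −2585 + 3D
Setting this equal to −1130 kJ gives 3D = 1455, so D = 485 kJ/mol.

D(O=O) ≈ 485 kJ/mol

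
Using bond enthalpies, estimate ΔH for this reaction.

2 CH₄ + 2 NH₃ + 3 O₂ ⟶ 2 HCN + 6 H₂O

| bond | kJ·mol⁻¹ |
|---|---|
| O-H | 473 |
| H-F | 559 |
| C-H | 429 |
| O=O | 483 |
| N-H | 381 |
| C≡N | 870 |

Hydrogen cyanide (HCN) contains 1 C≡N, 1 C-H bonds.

Bonds broken (reactants):
  C-H: 8 × 429 = 3432
  N-H: 6 × 381 = 2286
  O=O: 3 × 483 = 1449
  Σ(broken) = 7167 kJ
Bonds formed (products):
  C≡N: 2 × 870 = 1740
  C-H: 2 × 429 = 858
  O-H: 12 × 473 = 5676
  Σ(formed) = 8274 kJ
ΔH = Σ(broken) − Σ(formed) = 7167 − 8274 = −1107 kJ

ΔH ≈ −1107 kJ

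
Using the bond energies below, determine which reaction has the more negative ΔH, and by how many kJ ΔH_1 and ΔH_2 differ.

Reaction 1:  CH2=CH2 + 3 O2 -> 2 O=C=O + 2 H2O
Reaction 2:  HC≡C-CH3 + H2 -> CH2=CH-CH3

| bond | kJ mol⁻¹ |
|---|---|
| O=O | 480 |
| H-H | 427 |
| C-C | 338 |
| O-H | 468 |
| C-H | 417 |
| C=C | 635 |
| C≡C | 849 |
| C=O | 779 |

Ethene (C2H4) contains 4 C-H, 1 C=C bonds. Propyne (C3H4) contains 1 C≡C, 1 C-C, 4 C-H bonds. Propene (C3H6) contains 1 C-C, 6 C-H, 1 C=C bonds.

Reaction 1, by 1052 kJ

Reaction 1:
  Bonds broken (reactants):
    C-H: 4 × 417 = 1668
    C=C: 1 × 635 = 635
    O=O: 3 × 480 = 1440
    Σ(broken) = 3743 kJ
  Bonds formed (products):
    C=O: 4 × 779 = 3116
    O-H: 4 × 468 = 1872
    Σ(formed) = 4988 kJ
  ΔH_1 = 3743 − 4988 = −1245 kJ
Reaction 2:
  Bonds broken (reactants):
    C≡C: 1 × 849 = 849
    C-C: 1 × 338 = 338
    C-H: 4 × 417 = 1668
    H-H: 1 × 427 = 427
    Σ(broken) = 3282 kJ
  Bonds formed (products):
    C-C: 1 × 338 = 338
    C-H: 6 × 417 = 2502
    C=C: 1 × 635 = 635
    Σ(formed) = 3475 kJ
  ΔH_2 = 3282 − 3475 = −193 kJ
ΔH_1 − ΔH_2 = −1052 kJ, so reaction 1 has the more negative ΔH; |ΔH_1 − ΔH_2| = 1052 kJ.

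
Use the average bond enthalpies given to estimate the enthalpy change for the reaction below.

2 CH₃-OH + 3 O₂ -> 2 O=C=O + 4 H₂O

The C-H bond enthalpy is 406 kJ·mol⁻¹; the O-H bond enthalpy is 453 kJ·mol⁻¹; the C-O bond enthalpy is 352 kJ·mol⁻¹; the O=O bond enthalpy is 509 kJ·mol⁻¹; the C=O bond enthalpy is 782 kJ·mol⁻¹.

Bonds broken (reactants):
  C-H: 6 × 406 = 2436
  C-O: 2 × 352 = 704
  O-H: 2 × 453 = 906
  O=O: 3 × 509 = 1527
  Σ(broken) = 5573 kJ
Bonds formed (products):
  C=O: 4 × 782 = 3128
  O-H: 8 × 453 = 3624
  Σ(formed) = 6752 kJ
ΔH = Σ(broken) − Σ(formed) = 5573 − 6752 = −1179 kJ

ΔH ≈ −1179 kJ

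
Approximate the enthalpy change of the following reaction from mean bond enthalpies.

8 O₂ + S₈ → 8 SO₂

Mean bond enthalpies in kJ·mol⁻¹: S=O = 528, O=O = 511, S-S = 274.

Bonds broken (reactants):
  O=O: 8 × 511 = 4088
  S-S: 8 × 274 = 2192
  Σ(broken) = 6280 kJ
Bonds formed (products):
  S=O: 16 × 528 = 8448
  Σ(formed) = 8448 kJ
ΔH = Σ(broken) − Σ(formed) = 6280 − 8448 = −2168 kJ

ΔH ≈ −2168 kJ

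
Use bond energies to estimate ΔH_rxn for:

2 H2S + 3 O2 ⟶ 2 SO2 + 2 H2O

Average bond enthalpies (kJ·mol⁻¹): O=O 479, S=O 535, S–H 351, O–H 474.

Bonds broken (reactants):
  O=O: 3 × 479 = 1437
  S–H: 4 × 351 = 1404
  Σ(broken) = 2841 kJ
Bonds formed (products):
  O–H: 4 × 474 = 1896
  S=O: 4 × 535 = 2140
  Σ(formed) = 4036 kJ
ΔH = Σ(broken) − Σ(formed) = 2841 − 4036 = −1195 kJ

ΔH ≈ −1195 kJ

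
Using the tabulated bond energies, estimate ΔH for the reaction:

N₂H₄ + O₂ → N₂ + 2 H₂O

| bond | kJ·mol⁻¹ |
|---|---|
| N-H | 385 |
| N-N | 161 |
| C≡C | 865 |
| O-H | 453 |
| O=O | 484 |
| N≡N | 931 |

ΔH ≈ −558 kJ

Bonds broken (reactants):
  N-H: 4 × 385 = 1540
  N-N: 1 × 161 = 161
  O=O: 1 × 484 = 484
  Σ(broken) = 2185 kJ
Bonds formed (products):
  N≡N: 1 × 931 = 931
  O-H: 4 × 453 = 1812
  Σ(formed) = 2743 kJ
ΔH = Σ(broken) − Σ(formed) = 2185 − 2743 = −558 kJ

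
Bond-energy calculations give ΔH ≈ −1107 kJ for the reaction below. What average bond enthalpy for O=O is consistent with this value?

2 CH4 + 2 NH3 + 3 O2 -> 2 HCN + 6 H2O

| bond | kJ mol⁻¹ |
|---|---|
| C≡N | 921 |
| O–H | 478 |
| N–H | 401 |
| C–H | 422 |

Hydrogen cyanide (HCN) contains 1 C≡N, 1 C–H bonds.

Let D be the O=O bond energy.
Σ(broken) = 8×422 + 6×401 + 3×D = 5782 + 3D
Σ(formed) = 2×921 + 2×422 + 12×478 = 8422
ΔH = Σ(broken) − Σ(formed) = (5782 + 3D) − (8422) = −2640 + 3D
Setting this equal to −1107 kJ gives 3D = 1533, so D = 511 kJ/mol.

D(O=O) ≈ 511 kJ/mol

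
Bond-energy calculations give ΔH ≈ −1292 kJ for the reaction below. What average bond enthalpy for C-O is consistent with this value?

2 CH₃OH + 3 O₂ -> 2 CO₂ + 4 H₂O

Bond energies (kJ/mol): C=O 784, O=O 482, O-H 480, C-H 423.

D(C-O) ≈ 370 kJ/mol

Let D be the C-O bond energy.
Σ(broken) = 6×423 + 2×D + 2×480 + 3×482 = 4944 + 2D
Σ(formed) = 4×784 + 8×480 = 6976
ΔH = Σ(broken) − Σ(formed) = (4944 + 2D) − (6976) = −2032 + 2D
Setting this equal to −1292 kJ gives 2D = 740, so D = 370 kJ/mol.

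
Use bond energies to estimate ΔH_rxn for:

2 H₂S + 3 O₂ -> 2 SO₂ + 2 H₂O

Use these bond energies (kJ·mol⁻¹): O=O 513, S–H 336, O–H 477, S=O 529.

Bonds broken (reactants):
  O=O: 3 × 513 = 1539
  S–H: 4 × 336 = 1344
  Σ(broken) = 2883 kJ
Bonds formed (products):
  O–H: 4 × 477 = 1908
  S=O: 4 × 529 = 2116
  Σ(formed) = 4024 kJ
ΔH = Σ(broken) − Σ(formed) = 2883 − 4024 = −1141 kJ

ΔH ≈ −1141 kJ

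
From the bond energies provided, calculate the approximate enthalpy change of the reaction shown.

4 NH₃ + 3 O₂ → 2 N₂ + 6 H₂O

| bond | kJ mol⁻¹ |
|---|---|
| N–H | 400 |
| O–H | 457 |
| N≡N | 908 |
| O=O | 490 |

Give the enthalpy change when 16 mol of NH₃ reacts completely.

Bonds broken (reactants):
  N–H: 12 × 400 = 4800
  O=O: 3 × 490 = 1470
  Σ(broken) = 6270 kJ
Bonds formed (products):
  N≡N: 2 × 908 = 1816
  O–H: 12 × 457 = 5484
  Σ(formed) = 7300 kJ
ΔH = Σ(broken) − Σ(formed) = 6270 − 7300 = −1030 kJ
For 4× the reaction as written: 4 × (−1030) = −4120 kJ

ΔH = −4120 kJ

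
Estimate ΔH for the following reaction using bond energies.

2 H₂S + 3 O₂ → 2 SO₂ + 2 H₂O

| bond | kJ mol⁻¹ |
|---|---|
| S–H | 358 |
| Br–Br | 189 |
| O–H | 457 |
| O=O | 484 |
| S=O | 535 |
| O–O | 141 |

Bonds broken (reactants):
  O=O: 3 × 484 = 1452
  S–H: 4 × 358 = 1432
  Σ(broken) = 2884 kJ
Bonds formed (products):
  O–H: 4 × 457 = 1828
  S=O: 4 × 535 = 2140
  Σ(formed) = 3968 kJ
ΔH = Σ(broken) − Σ(formed) = 2884 − 3968 = −1084 kJ

ΔH ≈ −1084 kJ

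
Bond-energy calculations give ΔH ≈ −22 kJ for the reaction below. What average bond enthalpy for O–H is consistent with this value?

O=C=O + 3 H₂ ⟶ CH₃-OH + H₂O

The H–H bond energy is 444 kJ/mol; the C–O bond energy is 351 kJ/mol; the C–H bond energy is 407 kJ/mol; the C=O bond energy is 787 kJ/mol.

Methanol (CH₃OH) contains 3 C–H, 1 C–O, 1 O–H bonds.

Let D be the O–H bond energy.
Σ(broken) = 2×787 + 3×444 = 2906
Σ(formed) = 3×407 + 1×351 + 3×D = 1572 + 3D
ΔH = Σ(broken) − Σ(formed) = (2906) − (1572 + 3D) = +1334 − 3D
Setting this equal to −22 kJ gives 3D = 1356, so D = 452 kJ/mol.

D(O–H) ≈ 452 kJ/mol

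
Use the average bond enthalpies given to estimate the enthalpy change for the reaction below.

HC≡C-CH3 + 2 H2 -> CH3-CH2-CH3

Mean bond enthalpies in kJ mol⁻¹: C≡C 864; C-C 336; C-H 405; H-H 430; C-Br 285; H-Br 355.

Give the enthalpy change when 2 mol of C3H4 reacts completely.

Bonds broken (reactants):
  C≡C: 1 × 864 = 864
  C-C: 1 × 336 = 336
  C-H: 4 × 405 = 1620
  H-H: 2 × 430 = 860
  Σ(broken) = 3680 kJ
Bonds formed (products):
  C-C: 2 × 336 = 672
  C-H: 8 × 405 = 3240
  Σ(formed) = 3912 kJ
ΔH = Σ(broken) − Σ(formed) = 3680 − 3912 = −232 kJ
For 2× the reaction as written: 2 × (−232) = −464 kJ

ΔH = −464 kJ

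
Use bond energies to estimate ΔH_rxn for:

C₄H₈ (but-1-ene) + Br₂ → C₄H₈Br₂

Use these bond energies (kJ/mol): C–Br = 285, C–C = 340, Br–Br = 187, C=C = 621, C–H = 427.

Bonds broken (reactants):
  Br–Br: 1 × 187 = 187
  C–C: 2 × 340 = 680
  C–H: 8 × 427 = 3416
  C=C: 1 × 621 = 621
  Σ(broken) = 4904 kJ
Bonds formed (products):
  C–Br: 2 × 285 = 570
  C–C: 3 × 340 = 1020
  C–H: 8 × 427 = 3416
  Σ(formed) = 5006 kJ
ΔH = Σ(broken) − Σ(formed) = 4904 − 5006 = −102 kJ

ΔH ≈ −102 kJ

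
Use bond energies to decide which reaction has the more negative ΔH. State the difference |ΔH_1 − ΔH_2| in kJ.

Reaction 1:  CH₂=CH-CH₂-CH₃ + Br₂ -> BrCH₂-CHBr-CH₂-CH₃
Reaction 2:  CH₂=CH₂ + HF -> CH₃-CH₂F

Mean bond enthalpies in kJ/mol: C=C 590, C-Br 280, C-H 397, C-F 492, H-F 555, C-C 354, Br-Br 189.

Reaction 1:
  Bonds broken (reactants):
    Br-Br: 1 × 189 = 189
    C-C: 2 × 354 = 708
    C-H: 8 × 397 = 3176
    C=C: 1 × 590 = 590
    Σ(broken) = 4663 kJ
  Bonds formed (products):
    C-Br: 2 × 280 = 560
    C-C: 3 × 354 = 1062
    C-H: 8 × 397 = 3176
    Σ(formed) = 4798 kJ
  ΔH_1 = 4663 − 4798 = −135 kJ
Reaction 2:
  Bonds broken (reactants):
    C-H: 4 × 397 = 1588
    C=C: 1 × 590 = 590
    H-F: 1 × 555 = 555
    Σ(broken) = 2733 kJ
  Bonds formed (products):
    C-C: 1 × 354 = 354
    C-F: 1 × 492 = 492
    C-H: 5 × 397 = 1985
    Σ(formed) = 2831 kJ
  ΔH_2 = 2733 − 2831 = −98 kJ
ΔH_1 − ΔH_2 = −37 kJ, so reaction 1 has the more negative ΔH; |ΔH_1 − ΔH_2| = 37 kJ.

Reaction 1, by 37 kJ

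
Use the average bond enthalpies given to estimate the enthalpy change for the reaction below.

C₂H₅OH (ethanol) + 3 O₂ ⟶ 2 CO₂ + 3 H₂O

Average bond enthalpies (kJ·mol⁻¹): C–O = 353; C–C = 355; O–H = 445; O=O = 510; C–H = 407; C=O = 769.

ΔH ≈ −1028 kJ

Bonds broken (reactants):
  C–C: 1 × 355 = 355
  C–H: 5 × 407 = 2035
  C–O: 1 × 353 = 353
  O–H: 1 × 445 = 445
  O=O: 3 × 510 = 1530
  Σ(broken) = 4718 kJ
Bonds formed (products):
  C=O: 4 × 769 = 3076
  O–H: 6 × 445 = 2670
  Σ(formed) = 5746 kJ
ΔH = Σ(broken) − Σ(formed) = 4718 − 5746 = −1028 kJ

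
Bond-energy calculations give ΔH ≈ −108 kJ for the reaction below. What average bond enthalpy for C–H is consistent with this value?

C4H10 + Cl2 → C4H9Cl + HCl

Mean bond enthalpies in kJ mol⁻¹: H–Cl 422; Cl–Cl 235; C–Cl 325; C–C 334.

D(C–H) ≈ 404 kJ/mol

Let D be the C–H bond energy.
Σ(broken) = 3×334 + 10×D + 1×235 = 1237 + 10D
Σ(formed) = 3×334 + 1×325 + 9×D + 1×422 = 1749 + 9D
ΔH = Σ(broken) − Σ(formed) = (1237 + 10D) − (1749 + 9D) = −512 + D
Setting this equal to −108 kJ gives D = 404 kJ/mol.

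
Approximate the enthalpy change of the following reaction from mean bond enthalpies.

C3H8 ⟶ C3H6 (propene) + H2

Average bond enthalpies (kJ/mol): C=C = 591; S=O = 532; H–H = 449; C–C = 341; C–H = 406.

Bonds broken (reactants):
  C–C: 2 × 341 = 682
  C–H: 8 × 406 = 3248
  Σ(broken) = 3930 kJ
Bonds formed (products):
  C–C: 1 × 341 = 341
  C–H: 6 × 406 = 2436
  C=C: 1 × 591 = 591
  H–H: 1 × 449 = 449
  Σ(formed) = 3817 kJ
ΔH = Σ(broken) − Σ(formed) = 3930 − 3817 = +113 kJ

ΔH ≈ +113 kJ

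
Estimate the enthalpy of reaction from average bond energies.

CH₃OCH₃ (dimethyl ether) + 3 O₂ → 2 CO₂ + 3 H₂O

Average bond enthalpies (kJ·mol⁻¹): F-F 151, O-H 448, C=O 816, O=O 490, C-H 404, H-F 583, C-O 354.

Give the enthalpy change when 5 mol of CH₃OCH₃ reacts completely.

ΔH = −6750 kJ

Bonds broken (reactants):
  C-H: 6 × 404 = 2424
  C-O: 2 × 354 = 708
  O=O: 3 × 490 = 1470
  Σ(broken) = 4602 kJ
Bonds formed (products):
  C=O: 4 × 816 = 3264
  O-H: 6 × 448 = 2688
  Σ(formed) = 5952 kJ
ΔH = Σ(broken) − Σ(formed) = 4602 − 5952 = −1350 kJ
For 5× the reaction as written: 5 × (−1350) = −6750 kJ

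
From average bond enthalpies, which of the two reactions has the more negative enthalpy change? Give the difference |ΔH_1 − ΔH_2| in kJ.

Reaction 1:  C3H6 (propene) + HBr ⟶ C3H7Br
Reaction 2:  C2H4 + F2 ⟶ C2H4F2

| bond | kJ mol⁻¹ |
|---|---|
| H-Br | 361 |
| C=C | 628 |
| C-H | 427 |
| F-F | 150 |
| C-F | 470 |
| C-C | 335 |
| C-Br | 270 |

Reaction 1:
  Bonds broken (reactants):
    C-C: 1 × 335 = 335
    C-H: 6 × 427 = 2562
    C=C: 1 × 628 = 628
    H-Br: 1 × 361 = 361
    Σ(broken) = 3886 kJ
  Bonds formed (products):
    C-Br: 1 × 270 = 270
    C-C: 2 × 335 = 670
    C-H: 7 × 427 = 2989
    Σ(formed) = 3929 kJ
  ΔH_1 = 3886 − 3929 = −43 kJ
Reaction 2:
  Bonds broken (reactants):
    C-H: 4 × 427 = 1708
    C=C: 1 × 628 = 628
    F-F: 1 × 150 = 150
    Σ(broken) = 2486 kJ
  Bonds formed (products):
    C-C: 1 × 335 = 335
    C-F: 2 × 470 = 940
    C-H: 4 × 427 = 1708
    Σ(formed) = 2983 kJ
  ΔH_2 = 2486 − 2983 = −497 kJ
ΔH_1 − ΔH_2 = +454 kJ, so reaction 2 has the more negative ΔH; |ΔH_1 − ΔH_2| = 454 kJ.

Reaction 2, by 454 kJ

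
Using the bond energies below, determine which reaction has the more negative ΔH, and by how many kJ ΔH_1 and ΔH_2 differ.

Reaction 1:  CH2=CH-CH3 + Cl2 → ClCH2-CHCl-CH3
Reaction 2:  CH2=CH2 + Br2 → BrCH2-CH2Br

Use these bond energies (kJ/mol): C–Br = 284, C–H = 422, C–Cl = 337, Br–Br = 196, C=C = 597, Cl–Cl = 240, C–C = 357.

Reaction 1, by 62 kJ

Reaction 1:
  Bonds broken (reactants):
    C–C: 1 × 357 = 357
    C–H: 6 × 422 = 2532
    C=C: 1 × 597 = 597
    Cl–Cl: 1 × 240 = 240
    Σ(broken) = 3726 kJ
  Bonds formed (products):
    C–C: 2 × 357 = 714
    C–Cl: 2 × 337 = 674
    C–H: 6 × 422 = 2532
    Σ(formed) = 3920 kJ
  ΔH_1 = 3726 − 3920 = −194 kJ
Reaction 2:
  Bonds broken (reactants):
    Br–Br: 1 × 196 = 196
    C–H: 4 × 422 = 1688
    C=C: 1 × 597 = 597
    Σ(broken) = 2481 kJ
  Bonds formed (products):
    C–Br: 2 × 284 = 568
    C–C: 1 × 357 = 357
    C–H: 4 × 422 = 1688
    Σ(formed) = 2613 kJ
  ΔH_2 = 2481 − 2613 = −132 kJ
ΔH_1 − ΔH_2 = −62 kJ, so reaction 1 has the more negative ΔH; |ΔH_1 − ΔH_2| = 62 kJ.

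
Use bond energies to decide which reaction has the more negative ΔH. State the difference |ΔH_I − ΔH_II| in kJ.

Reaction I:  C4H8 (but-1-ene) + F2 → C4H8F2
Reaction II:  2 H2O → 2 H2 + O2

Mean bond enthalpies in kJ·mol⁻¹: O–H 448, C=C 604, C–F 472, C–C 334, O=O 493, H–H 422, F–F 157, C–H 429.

Reaction I:
  Bonds broken (reactants):
    C–C: 2 × 334 = 668
    C–H: 8 × 429 = 3432
    C=C: 1 × 604 = 604
    F–F: 1 × 157 = 157
    Σ(broken) = 4861 kJ
  Bonds formed (products):
    C–C: 3 × 334 = 1002
    C–F: 2 × 472 = 944
    C–H: 8 × 429 = 3432
    Σ(formed) = 5378 kJ
  ΔH_I = 4861 − 5378 = −517 kJ
Reaction II:
  Bonds broken (reactants):
    O–H: 4 × 448 = 1792
    Σ(broken) = 1792 kJ
  Bonds formed (products):
    H–H: 2 × 422 = 844
    O=O: 1 × 493 = 493
    Σ(formed) = 1337 kJ
  ΔH_II = 1792 − 1337 = +455 kJ
ΔH_I − ΔH_II = −972 kJ, so reaction I has the more negative ΔH; |ΔH_I − ΔH_II| = 972 kJ.

Reaction I, by 972 kJ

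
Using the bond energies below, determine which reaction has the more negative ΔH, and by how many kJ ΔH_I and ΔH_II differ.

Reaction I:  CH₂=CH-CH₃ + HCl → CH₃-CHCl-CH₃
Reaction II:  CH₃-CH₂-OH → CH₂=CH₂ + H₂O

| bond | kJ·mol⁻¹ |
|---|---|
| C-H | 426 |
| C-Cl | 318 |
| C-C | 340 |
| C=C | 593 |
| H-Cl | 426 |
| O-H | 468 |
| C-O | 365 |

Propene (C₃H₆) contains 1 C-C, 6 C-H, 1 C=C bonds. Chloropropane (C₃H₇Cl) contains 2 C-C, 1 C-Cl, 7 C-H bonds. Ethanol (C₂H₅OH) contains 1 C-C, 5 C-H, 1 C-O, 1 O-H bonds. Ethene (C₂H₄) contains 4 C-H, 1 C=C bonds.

Reaction I:
  Bonds broken (reactants):
    C-C: 1 × 340 = 340
    C-H: 6 × 426 = 2556
    C=C: 1 × 593 = 593
    H-Cl: 1 × 426 = 426
    Σ(broken) = 3915 kJ
  Bonds formed (products):
    C-C: 2 × 340 = 680
    C-Cl: 1 × 318 = 318
    C-H: 7 × 426 = 2982
    Σ(formed) = 3980 kJ
  ΔH_I = 3915 − 3980 = −65 kJ
Reaction II:
  Bonds broken (reactants):
    C-C: 1 × 340 = 340
    C-H: 5 × 426 = 2130
    C-O: 1 × 365 = 365
    O-H: 1 × 468 = 468
    Σ(broken) = 3303 kJ
  Bonds formed (products):
    C-H: 4 × 426 = 1704
    C=C: 1 × 593 = 593
    O-H: 2 × 468 = 936
    Σ(formed) = 3233 kJ
  ΔH_II = 3303 − 3233 = +70 kJ
ΔH_I − ΔH_II = −135 kJ, so reaction I has the more negative ΔH; |ΔH_I − ΔH_II| = 135 kJ.

Reaction I, by 135 kJ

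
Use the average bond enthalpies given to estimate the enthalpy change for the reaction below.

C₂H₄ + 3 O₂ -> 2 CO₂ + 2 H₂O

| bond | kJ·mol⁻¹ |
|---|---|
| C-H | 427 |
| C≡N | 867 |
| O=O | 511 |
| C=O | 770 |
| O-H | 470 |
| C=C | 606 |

ΔH ≈ −1113 kJ

Bonds broken (reactants):
  C-H: 4 × 427 = 1708
  C=C: 1 × 606 = 606
  O=O: 3 × 511 = 1533
  Σ(broken) = 3847 kJ
Bonds formed (products):
  C=O: 4 × 770 = 3080
  O-H: 4 × 470 = 1880
  Σ(formed) = 4960 kJ
ΔH = Σ(broken) − Σ(formed) = 3847 − 4960 = −1113 kJ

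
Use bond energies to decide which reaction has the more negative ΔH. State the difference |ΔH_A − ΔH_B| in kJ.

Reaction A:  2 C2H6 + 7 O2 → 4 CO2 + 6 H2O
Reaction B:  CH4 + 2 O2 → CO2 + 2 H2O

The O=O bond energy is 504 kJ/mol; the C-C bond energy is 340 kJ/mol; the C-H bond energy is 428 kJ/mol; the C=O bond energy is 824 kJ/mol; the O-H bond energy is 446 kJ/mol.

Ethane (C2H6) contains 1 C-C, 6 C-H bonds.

Reaction A:
  Bonds broken (reactants):
    C-C: 2 × 340 = 680
    C-H: 12 × 428 = 5136
    O=O: 7 × 504 = 3528
    Σ(broken) = 9344 kJ
  Bonds formed (products):
    C=O: 8 × 824 = 6592
    O-H: 12 × 446 = 5352
    Σ(formed) = 11944 kJ
  ΔH_A = 9344 − 11944 = −2600 kJ
Reaction B:
  Bonds broken (reactants):
    C-H: 4 × 428 = 1712
    O=O: 2 × 504 = 1008
    Σ(broken) = 2720 kJ
  Bonds formed (products):
    C=O: 2 × 824 = 1648
    O-H: 4 × 446 = 1784
    Σ(formed) = 3432 kJ
  ΔH_B = 2720 − 3432 = −712 kJ
ΔH_A − ΔH_B = −1888 kJ, so reaction A has the more negative ΔH; |ΔH_A − ΔH_B| = 1888 kJ.

Reaction A, by 1888 kJ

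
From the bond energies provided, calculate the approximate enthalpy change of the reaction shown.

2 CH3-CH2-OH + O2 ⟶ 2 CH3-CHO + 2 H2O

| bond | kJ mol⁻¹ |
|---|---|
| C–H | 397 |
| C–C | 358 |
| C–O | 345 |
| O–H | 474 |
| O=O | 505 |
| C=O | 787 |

ΔH ≈ −533 kJ

Bonds broken (reactants):
  C–C: 2 × 358 = 716
  C–H: 10 × 397 = 3970
  C–O: 2 × 345 = 690
  O–H: 2 × 474 = 948
  O=O: 1 × 505 = 505
  Σ(broken) = 6829 kJ
Bonds formed (products):
  C–C: 2 × 358 = 716
  C–H: 8 × 397 = 3176
  C=O: 2 × 787 = 1574
  O–H: 4 × 474 = 1896
  Σ(formed) = 7362 kJ
ΔH = Σ(broken) − Σ(formed) = 6829 − 7362 = −533 kJ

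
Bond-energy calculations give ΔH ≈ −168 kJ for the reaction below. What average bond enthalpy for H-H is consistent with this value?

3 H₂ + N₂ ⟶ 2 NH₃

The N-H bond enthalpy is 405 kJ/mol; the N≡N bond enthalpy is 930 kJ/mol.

D(H-H) ≈ 444 kJ/mol

Let D be the H-H bond energy.
Σ(broken) = 3×D + 1×930 = 930 + 3D
Σ(formed) = 6×405 = 2430
ΔH = Σ(broken) − Σ(formed) = (930 + 3D) − (2430) = −1500 + 3D
Setting this equal to −168 kJ gives 3D = 1332, so D = 444 kJ/mol.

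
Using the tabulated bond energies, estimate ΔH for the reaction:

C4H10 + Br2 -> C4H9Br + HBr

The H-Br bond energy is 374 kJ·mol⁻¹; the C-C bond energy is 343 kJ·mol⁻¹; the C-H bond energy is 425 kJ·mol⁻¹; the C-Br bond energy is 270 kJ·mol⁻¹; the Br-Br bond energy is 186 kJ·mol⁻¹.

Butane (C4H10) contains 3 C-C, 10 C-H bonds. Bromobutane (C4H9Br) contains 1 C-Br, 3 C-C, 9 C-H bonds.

ΔH ≈ −33 kJ

Bonds broken (reactants):
  Br-Br: 1 × 186 = 186
  C-C: 3 × 343 = 1029
  C-H: 10 × 425 = 4250
  Σ(broken) = 5465 kJ
Bonds formed (products):
  C-Br: 1 × 270 = 270
  C-C: 3 × 343 = 1029
  C-H: 9 × 425 = 3825
  H-Br: 1 × 374 = 374
  Σ(formed) = 5498 kJ
ΔH = Σ(broken) − Σ(formed) = 5465 − 5498 = −33 kJ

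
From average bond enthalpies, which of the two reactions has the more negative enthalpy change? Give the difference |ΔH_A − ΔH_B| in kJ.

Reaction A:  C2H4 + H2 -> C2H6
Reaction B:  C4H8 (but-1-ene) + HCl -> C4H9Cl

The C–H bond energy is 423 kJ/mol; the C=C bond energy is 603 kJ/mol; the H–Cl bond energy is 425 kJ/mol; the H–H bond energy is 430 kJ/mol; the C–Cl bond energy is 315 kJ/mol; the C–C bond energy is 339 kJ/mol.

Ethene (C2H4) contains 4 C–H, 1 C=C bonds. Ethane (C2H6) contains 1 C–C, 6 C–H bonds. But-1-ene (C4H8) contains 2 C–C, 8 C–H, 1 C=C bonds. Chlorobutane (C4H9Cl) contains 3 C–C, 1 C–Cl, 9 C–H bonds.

Reaction A:
  Bonds broken (reactants):
    C–H: 4 × 423 = 1692
    C=C: 1 × 603 = 603
    H–H: 1 × 430 = 430
    Σ(broken) = 2725 kJ
  Bonds formed (products):
    C–C: 1 × 339 = 339
    C–H: 6 × 423 = 2538
    Σ(formed) = 2877 kJ
  ΔH_A = 2725 − 2877 = −152 kJ
Reaction B:
  Bonds broken (reactants):
    C–C: 2 × 339 = 678
    C–H: 8 × 423 = 3384
    C=C: 1 × 603 = 603
    H–Cl: 1 × 425 = 425
    Σ(broken) = 5090 kJ
  Bonds formed (products):
    C–C: 3 × 339 = 1017
    C–Cl: 1 × 315 = 315
    C–H: 9 × 423 = 3807
    Σ(formed) = 5139 kJ
  ΔH_B = 5090 − 5139 = −49 kJ
ΔH_A − ΔH_B = −103 kJ, so reaction A has the more negative ΔH; |ΔH_A − ΔH_B| = 103 kJ.

Reaction A, by 103 kJ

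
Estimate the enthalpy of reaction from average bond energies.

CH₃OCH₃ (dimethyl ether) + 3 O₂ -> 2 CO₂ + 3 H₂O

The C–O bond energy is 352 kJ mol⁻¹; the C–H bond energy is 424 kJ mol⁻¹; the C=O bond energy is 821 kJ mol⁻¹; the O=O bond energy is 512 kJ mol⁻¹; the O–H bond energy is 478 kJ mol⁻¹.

Bonds broken (reactants):
  C–H: 6 × 424 = 2544
  C–O: 2 × 352 = 704
  O=O: 3 × 512 = 1536
  Σ(broken) = 4784 kJ
Bonds formed (products):
  C=O: 4 × 821 = 3284
  O–H: 6 × 478 = 2868
  Σ(formed) = 6152 kJ
ΔH = Σ(broken) − Σ(formed) = 4784 − 6152 = −1368 kJ

ΔH ≈ −1368 kJ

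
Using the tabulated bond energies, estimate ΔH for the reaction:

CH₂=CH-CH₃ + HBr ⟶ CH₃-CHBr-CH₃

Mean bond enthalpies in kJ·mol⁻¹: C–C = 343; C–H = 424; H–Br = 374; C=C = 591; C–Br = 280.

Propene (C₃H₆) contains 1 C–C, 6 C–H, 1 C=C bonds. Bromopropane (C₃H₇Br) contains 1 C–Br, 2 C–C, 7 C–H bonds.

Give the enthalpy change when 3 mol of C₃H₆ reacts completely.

Bonds broken (reactants):
  C–C: 1 × 343 = 343
  C–H: 6 × 424 = 2544
  C=C: 1 × 591 = 591
  H–Br: 1 × 374 = 374
  Σ(broken) = 3852 kJ
Bonds formed (products):
  C–Br: 1 × 280 = 280
  C–C: 2 × 343 = 686
  C–H: 7 × 424 = 2968
  Σ(formed) = 3934 kJ
ΔH = Σ(broken) − Σ(formed) = 3852 − 3934 = −82 kJ
For 3× the reaction as written: 3 × (−82) = −246 kJ

ΔH = −246 kJ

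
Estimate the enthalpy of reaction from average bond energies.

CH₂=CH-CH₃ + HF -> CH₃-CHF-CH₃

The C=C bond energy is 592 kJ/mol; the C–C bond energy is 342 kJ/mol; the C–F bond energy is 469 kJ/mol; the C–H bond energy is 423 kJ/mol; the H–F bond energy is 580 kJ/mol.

ΔH ≈ −62 kJ

Bonds broken (reactants):
  C–C: 1 × 342 = 342
  C–H: 6 × 423 = 2538
  C=C: 1 × 592 = 592
  H–F: 1 × 580 = 580
  Σ(broken) = 4052 kJ
Bonds formed (products):
  C–C: 2 × 342 = 684
  C–F: 1 × 469 = 469
  C–H: 7 × 423 = 2961
  Σ(formed) = 4114 kJ
ΔH = Σ(broken) − Σ(formed) = 4052 − 4114 = −62 kJ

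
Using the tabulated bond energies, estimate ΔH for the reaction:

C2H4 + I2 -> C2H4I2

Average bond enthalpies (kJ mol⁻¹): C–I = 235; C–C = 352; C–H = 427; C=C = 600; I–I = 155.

Bonds broken (reactants):
  C–H: 4 × 427 = 1708
  C=C: 1 × 600 = 600
  I–I: 1 × 155 = 155
  Σ(broken) = 2463 kJ
Bonds formed (products):
  C–C: 1 × 352 = 352
  C–H: 4 × 427 = 1708
  C–I: 2 × 235 = 470
  Σ(formed) = 2530 kJ
ΔH = Σ(broken) − Σ(formed) = 2463 − 2530 = −67 kJ

ΔH ≈ −67 kJ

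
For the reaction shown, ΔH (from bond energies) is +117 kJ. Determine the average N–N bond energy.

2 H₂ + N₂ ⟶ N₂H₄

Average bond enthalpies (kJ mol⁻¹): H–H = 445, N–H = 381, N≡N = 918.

Let D be the N–N bond energy.
Σ(broken) = 2×445 + 1×918 = 1808
Σ(formed) = 4×381 + 1×D = 1524 + D
ΔH = Σ(broken) − Σ(formed) = (1808) − (1524 + D) = +284 − D
Setting this equal to +117 kJ gives D = 167 kJ/mol.

D(N–N) ≈ 167 kJ/mol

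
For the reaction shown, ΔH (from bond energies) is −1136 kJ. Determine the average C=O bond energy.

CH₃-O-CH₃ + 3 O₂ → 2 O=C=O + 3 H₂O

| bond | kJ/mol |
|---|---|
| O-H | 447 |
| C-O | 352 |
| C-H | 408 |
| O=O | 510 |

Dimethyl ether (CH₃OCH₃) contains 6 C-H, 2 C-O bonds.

Let D be the C=O bond energy.
Σ(broken) = 6×408 + 2×352 + 3×510 = 4682
Σ(formed) = 4×D + 6×447 = 2682 + 4D
ΔH = Σ(broken) − Σ(formed) = (4682) − (2682 + 4D) = +2000 − 4D
Setting this equal to −1136 kJ gives 4D = 3136, so D = 784 kJ/mol.

D(C=O) ≈ 784 kJ/mol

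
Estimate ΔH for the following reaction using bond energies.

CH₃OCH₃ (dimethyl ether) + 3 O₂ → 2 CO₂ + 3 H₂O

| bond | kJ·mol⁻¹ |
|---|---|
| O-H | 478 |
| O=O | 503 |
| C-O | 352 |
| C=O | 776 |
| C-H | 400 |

ΔH ≈ −1359 kJ

Bonds broken (reactants):
  C-H: 6 × 400 = 2400
  C-O: 2 × 352 = 704
  O=O: 3 × 503 = 1509
  Σ(broken) = 4613 kJ
Bonds formed (products):
  C=O: 4 × 776 = 3104
  O-H: 6 × 478 = 2868
  Σ(formed) = 5972 kJ
ΔH = Σ(broken) − Σ(formed) = 4613 − 5972 = −1359 kJ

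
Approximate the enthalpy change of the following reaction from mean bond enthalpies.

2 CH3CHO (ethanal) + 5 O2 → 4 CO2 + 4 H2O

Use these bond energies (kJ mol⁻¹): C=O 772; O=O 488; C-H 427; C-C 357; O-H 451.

ΔH ≈ −1670 kJ

Bonds broken (reactants):
  C-C: 2 × 357 = 714
  C-H: 8 × 427 = 3416
  C=O: 2 × 772 = 1544
  O=O: 5 × 488 = 2440
  Σ(broken) = 8114 kJ
Bonds formed (products):
  C=O: 8 × 772 = 6176
  O-H: 8 × 451 = 3608
  Σ(formed) = 9784 kJ
ΔH = Σ(broken) − Σ(formed) = 8114 − 9784 = −1670 kJ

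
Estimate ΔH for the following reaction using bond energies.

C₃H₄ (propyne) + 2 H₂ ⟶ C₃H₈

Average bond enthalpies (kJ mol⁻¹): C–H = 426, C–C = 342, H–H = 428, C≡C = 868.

Bonds broken (reactants):
  C≡C: 1 × 868 = 868
  C–C: 1 × 342 = 342
  C–H: 4 × 426 = 1704
  H–H: 2 × 428 = 856
  Σ(broken) = 3770 kJ
Bonds formed (products):
  C–C: 2 × 342 = 684
  C–H: 8 × 426 = 3408
  Σ(formed) = 4092 kJ
ΔH = Σ(broken) − Σ(formed) = 3770 − 4092 = −322 kJ

ΔH ≈ −322 kJ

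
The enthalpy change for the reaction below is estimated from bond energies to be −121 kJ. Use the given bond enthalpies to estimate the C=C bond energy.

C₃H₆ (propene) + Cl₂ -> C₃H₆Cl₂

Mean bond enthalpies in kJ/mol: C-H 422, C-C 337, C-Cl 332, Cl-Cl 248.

D(C=C) ≈ 632 kJ/mol

Let D be the C=C bond energy.
Σ(broken) = 1×337 + 6×422 + 1×D + 1×248 = 3117 + D
Σ(formed) = 2×337 + 2×332 + 6×422 = 3870
ΔH = Σ(broken) − Σ(formed) = (3117 + D) − (3870) = −753 + D
Setting this equal to −121 kJ gives D = 632 kJ/mol.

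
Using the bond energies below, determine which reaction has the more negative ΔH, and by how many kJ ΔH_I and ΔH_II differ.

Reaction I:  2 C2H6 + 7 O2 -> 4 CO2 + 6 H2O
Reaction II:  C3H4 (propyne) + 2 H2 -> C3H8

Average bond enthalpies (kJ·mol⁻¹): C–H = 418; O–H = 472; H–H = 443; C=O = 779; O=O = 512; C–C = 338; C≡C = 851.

Reaction I:
  Bonds broken (reactants):
    C–C: 2 × 338 = 676
    C–H: 12 × 418 = 5016
    O=O: 7 × 512 = 3584
    Σ(broken) = 9276 kJ
  Bonds formed (products):
    C=O: 8 × 779 = 6232
    O–H: 12 × 472 = 5664
    Σ(formed) = 11896 kJ
  ΔH_I = 9276 − 11896 = −2620 kJ
Reaction II:
  Bonds broken (reactants):
    C≡C: 1 × 851 = 851
    C–C: 1 × 338 = 338
    C–H: 4 × 418 = 1672
    H–H: 2 × 443 = 886
    Σ(broken) = 3747 kJ
  Bonds formed (products):
    C–C: 2 × 338 = 676
    C–H: 8 × 418 = 3344
    Σ(formed) = 4020 kJ
  ΔH_II = 3747 − 4020 = −273 kJ
ΔH_I − ΔH_II = −2347 kJ, so reaction I has the more negative ΔH; |ΔH_I − ΔH_II| = 2347 kJ.

Reaction I, by 2347 kJ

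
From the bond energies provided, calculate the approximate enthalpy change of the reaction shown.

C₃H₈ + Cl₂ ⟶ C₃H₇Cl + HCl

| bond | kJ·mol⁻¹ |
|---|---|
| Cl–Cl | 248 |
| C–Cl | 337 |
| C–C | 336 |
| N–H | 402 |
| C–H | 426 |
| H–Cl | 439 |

ΔH ≈ −102 kJ

Bonds broken (reactants):
  C–C: 2 × 336 = 672
  C–H: 8 × 426 = 3408
  Cl–Cl: 1 × 248 = 248
  Σ(broken) = 4328 kJ
Bonds formed (products):
  C–C: 2 × 336 = 672
  C–Cl: 1 × 337 = 337
  C–H: 7 × 426 = 2982
  H–Cl: 1 × 439 = 439
  Σ(formed) = 4430 kJ
ΔH = Σ(broken) − Σ(formed) = 4328 − 4430 = −102 kJ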